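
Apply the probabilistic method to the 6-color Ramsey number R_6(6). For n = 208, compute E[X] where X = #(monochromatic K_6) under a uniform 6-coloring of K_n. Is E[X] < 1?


E[X] = C(208, 6) · 6^{1 − 15} = 104579959848 · 6^{−14} = 104579959848/78364164096.
As a reduced fraction: E[X] = 4357498327/3265173504 ≈ 1.33454.
Is E[X] < 1? NO.
Since E[X] ≥ 1, the first-moment bound is inconclusive at n = 208; it does NOT by itself certify R_6(6) > 208.

E[X] = 4357498327/3265173504 ≈ 1.33454; E[X] ≥ 1; first-moment method inconclusive here.


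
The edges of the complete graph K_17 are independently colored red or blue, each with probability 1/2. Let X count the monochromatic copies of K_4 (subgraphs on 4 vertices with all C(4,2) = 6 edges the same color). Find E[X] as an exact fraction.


Let X = Σ_S X_S over the C(17, 4) = 2380 subsets S of size 4, where X_S = 1 if the K_4 on S is monochromatic.
For a fixed S, the K_4 on S has C(4, 2) = 6 edges. P[all 6 edges red] = (1/2)^6, and likewise for blue, so P[monochromatic] = 2·(1/2)^6 = 2^{1 − 6} = 1/32.
By linearity of expectation: E[X] = C(17, 4) · 2^{1 − 6} = 2380 · 1/32 = 595/8.
Numerically: E[X] ≈ 74.3750.

E[X] = C(17,4)·2^(1−C(4,2)) = 595/8 ≈ 74.3750.


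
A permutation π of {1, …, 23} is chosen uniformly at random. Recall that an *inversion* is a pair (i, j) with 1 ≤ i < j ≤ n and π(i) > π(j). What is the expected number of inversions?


Write X = Σ X_I over the C(23, 2) = 253 pairs i < j, with X_I the indicator of one inversion.
There are 253 indicators.
For each fixed pair i < j, the values π(i) and π(j) are two distinct elements of {1, …, 23} in uniformly random order; by symmetry P[π(i) > π(j)] = 1/2.
By linearity: E[X] = 253 · (1/2) = C(23, 2) · (1/2) = 253/2 = 253/2 ≈ 126.500000.

E[X] = 253/2 = 126.500000.


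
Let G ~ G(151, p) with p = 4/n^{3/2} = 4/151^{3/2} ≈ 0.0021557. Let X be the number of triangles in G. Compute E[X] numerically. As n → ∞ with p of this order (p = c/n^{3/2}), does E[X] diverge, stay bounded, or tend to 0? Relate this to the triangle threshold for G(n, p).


Number of potential triangles: C(151, 3) = 562475.
Each occurs with probability p³ ≈ (0.0021557)³ ≈ 1.0018062e-08.
By linearity: E[X] = C(151, 3)·p³ ≈ 562475 · 1.0018062e-08 ≈ 0.00563.
Since α = 3/2 > 1, p = c/n^{3/2} = o(1/n) is below the triangle threshold p ~ 1/n. Asymptotically E[X] ~ (c³/6)·n^{3(1−α)} = (4³/6)·n^{-1.5} → 0, so by Markov's inequality G has no triangles w.h.p.

E[X] ≈ 0.00563; in regime p = Θ(1/n^{3/2}) E[X] tends to 0 (below the triangle threshold p ~ 1/n).


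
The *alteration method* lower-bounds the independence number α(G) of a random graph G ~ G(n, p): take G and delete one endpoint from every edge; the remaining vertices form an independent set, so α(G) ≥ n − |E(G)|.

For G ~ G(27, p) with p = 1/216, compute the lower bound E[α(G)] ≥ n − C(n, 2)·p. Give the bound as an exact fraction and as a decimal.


E[|E(G)|] = C(27, 2)·p = 351 · (1/216) = 13/8.
E[α(G)] ≥ n − E[|E(G)|] = 27 − 13/8 = 203/8.
Numerically: ≈ 25.375.
(This is only a lower bound; the true E[α(G)] may be larger.)

E[α(G)] ≥ 203/8 ≈ 25.375.


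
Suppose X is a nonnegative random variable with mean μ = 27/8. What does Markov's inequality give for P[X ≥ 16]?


μ = E[X] = 27/8, a = 16.
Markov: P[X ≥ 16] ≤ μ/a = (27/8)/16 = 27/128.
Numerically: ≈ 0.2109.
(Since a = 16 > μ = 3.3750, the bound 27/128 is < 1 and informative.)

P[X ≥ 16] ≤ 27/128 ≈ 0.2109.


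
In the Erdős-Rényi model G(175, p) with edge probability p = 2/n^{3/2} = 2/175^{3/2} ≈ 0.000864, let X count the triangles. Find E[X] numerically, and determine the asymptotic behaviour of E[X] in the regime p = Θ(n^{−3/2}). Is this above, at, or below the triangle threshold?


Number of potential triangles: C(175, 3) = 877975.
Each occurs with probability p³ ≈ (0.000864)³ ≈ 6.44791e-10.
By linearity: E[X] = C(175, 3)·p³ ≈ 877975 · 6.44791e-10 ≈ 0.001.
Since α = 3/2 > 1, p = c/n^{3/2} = o(1/n) is below the triangle threshold p ~ 1/n. Asymptotically E[X] ~ (c³/6)·n^{3(1−α)} = (2³/6)·n^{-1.5} → 0, so by Markov's inequality G has no triangles w.h.p.

E[X] ≈ 0.001; in regime p = Θ(1/n^{3/2}) E[X] tends to 0 (below the triangle threshold p ~ 1/n).


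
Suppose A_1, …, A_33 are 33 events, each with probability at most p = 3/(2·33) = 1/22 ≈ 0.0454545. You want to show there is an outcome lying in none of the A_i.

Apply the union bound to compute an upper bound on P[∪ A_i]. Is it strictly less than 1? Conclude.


Union bound: P[∪_{i=1}^{33} A_i] ≤ Σ_i P[A_i] ≤ 33·p = 33·(1/22) = 3/2.
Numerically: 3/2 ≈ 1.5000000.
Is 3/2 < 1? NO.
Since the bound 3/2 is ≥ 1, the union bound is uninformative here; it does NOT by itself certify existence.

33·p = 3/2 ≈ 1.5000000; existence NOT certified by the union bound.


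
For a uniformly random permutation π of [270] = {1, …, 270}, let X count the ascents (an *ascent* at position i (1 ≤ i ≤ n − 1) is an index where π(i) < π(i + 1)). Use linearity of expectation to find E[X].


Write X = Σ X_I over i = 1, …, 269, with X_I the indicator of one ascent.
There are 269 indicators.
For each fixed i, the pair (π(i), π(i+1)) is a uniformly random ordered pair of distinct values from {1, …, 270}; by symmetry P[π(i) < π(i+1)] = 1/2.
By linearity: E[X] = 269 · (1/2) = (270 − 1) · (1/2) = 269/2 ≈ 134.5000.

E[X] = 269/2 = 134.5000.


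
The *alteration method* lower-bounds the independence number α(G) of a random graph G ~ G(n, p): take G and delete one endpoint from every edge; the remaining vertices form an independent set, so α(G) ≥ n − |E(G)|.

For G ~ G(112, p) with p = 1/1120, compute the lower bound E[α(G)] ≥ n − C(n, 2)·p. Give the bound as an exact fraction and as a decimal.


E[|E(G)|] = C(112, 2)·p = 6216 · (1/1120) = 111/20.
E[α(G)] ≥ n − E[|E(G)|] = 112 − 111/20 = 2129/20.
Numerically: ≈ 106.450.
(This is only a lower bound; the true E[α(G)] may be larger.)

E[α(G)] ≥ 2129/20 ≈ 106.450.


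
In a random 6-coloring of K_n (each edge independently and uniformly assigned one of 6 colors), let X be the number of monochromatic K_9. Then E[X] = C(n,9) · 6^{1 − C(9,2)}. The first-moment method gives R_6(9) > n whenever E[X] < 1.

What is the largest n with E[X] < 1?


We need C(n, 9) · 6^{1 − 36} < 1, i.e. C(n, 9) < 6^{36 − 1} = 1719070799748422591028658176.
Check values of n near the boundary:
  n = 4406: C(4406, 9) = 1710356485221788389505285700; 1710356485221788389505285700 < 1719070799748422591028658176? YES
  n = 4407: C(4407, 9) = 1713856532599459170657070050; 1713856532599459170657070050 < 1719070799748422591028658176? YES
  n = 4408: C(4408, 9) = 1717362945146264156457459600; 1717362945146264156457459600 < 1719070799748422591028658176? YES
  n = 4409: C(4409, 9) = 1720875732988608787686577131; 1720875732988608787686577131 < 1719070799748422591028658176? NO
The largest n with C(n, 9) < 1719070799748422591028658176 is n = 4408 (where E[X] = 35778394690547169926197075/35813974994758803979763712 ≈ 0.9990065). Hence R_6(9) > 4408, i.e. R_6(9) ≥ 4409.

Largest n = 4408; hence R_6(9) > 4408.


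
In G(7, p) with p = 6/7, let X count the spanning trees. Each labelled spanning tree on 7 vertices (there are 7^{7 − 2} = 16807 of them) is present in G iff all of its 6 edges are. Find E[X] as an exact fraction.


K_7 has 7^{7 − 2} = 16807 labelled spanning trees.
For each such spanning tree H, let X_H = 1 if all 6 edges of H are present in G. Then P[X_H = 1] = p^{6} = (6/7)^{6} = 46656/117649.
By linearity: E[X] = Σ_H E[X_H] = 16807 · p^{6} = 16807 · 46656/117649 = 46656/7.
Numerically: E[X] ≈ 6.67e+03.

E[X] = 16807 · (6/7)^{6} = 46656/7 ≈ 6.67e+03.


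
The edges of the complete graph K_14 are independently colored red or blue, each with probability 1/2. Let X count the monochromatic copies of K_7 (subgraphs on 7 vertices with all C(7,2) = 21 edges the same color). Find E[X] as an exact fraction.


Let X = Σ_S X_S over the C(14, 7) = 3432 subsets S of size 7, where X_S = 1 if the K_7 on S is monochromatic.
For a fixed S, the K_7 on S has C(7, 2) = 21 edges. P[all 21 edges red] = (1/2)^21, and likewise for blue, so P[monochromatic] = 2·(1/2)^21 = 2^{1 − 21} = 1/1048576.
By linearity of expectation: E[X] = C(14, 7) · 2^{1 − 21} = 3432 · 1/1048576 = 429/131072.
Numerically: E[X] ≈ 0.0033.

E[X] = C(14,7)·2^(1−C(7,2)) = 429/131072 ≈ 0.0033.


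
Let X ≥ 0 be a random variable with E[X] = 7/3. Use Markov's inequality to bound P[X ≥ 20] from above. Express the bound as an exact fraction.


μ = E[X] = 7/3, a = 20.
Markov: P[X ≥ 20] ≤ μ/a = (7/3)/20 = 7/60.
Numerically: ≈ 0.117.
(Since a = 20 > μ = 2.333, the bound 7/60 is < 1 and informative.)

P[X ≥ 20] ≤ 7/60 ≈ 0.117.


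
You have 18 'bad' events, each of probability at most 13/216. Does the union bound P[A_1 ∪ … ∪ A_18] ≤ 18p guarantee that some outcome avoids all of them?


Union bound: P[∪_{i=1}^{18} A_i] ≤ Σ_i P[A_i] ≤ 18·p = 18·(13/216) = 13/12.
Numerically: 13/12 ≈ 1.08333.
Is 13/12 < 1? NO.
Since the bound 13/12 is ≥ 1, the union bound is uninformative here; it does NOT by itself certify existence.

18·p = 13/12 ≈ 1.08333; existence NOT certified by the union bound.


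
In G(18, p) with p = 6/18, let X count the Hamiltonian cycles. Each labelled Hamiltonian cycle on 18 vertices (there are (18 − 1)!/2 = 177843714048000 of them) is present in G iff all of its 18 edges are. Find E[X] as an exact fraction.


K_18 has (18 − 1)!/2 = 177843714048000 labelled Hamiltonian cycles.
For each such Hamiltonian cycle H, let X_H = 1 if all 18 edges of H are present in G. Then P[X_H = 1] = p^{18} = (1/3)^{18} = 1/387420489.
Summing the indicators: E[X] = Σ_H E[X_H] = 177843714048000 · p^{18} = 177843714048000 · 1/387420489 = 243955712000/531441.
Numerically: E[X] ≈ 459046.

E[X] = 177843714048000 · (1/3)^{18} = 243955712000/531441 ≈ 459046.


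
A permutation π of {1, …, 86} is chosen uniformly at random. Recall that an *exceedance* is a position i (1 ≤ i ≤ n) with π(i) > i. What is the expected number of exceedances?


Write X = Σ_{i=1}^{86} X_i, where X_i = 1_{π(i) > i}.
For each fixed i, π(i) is uniform over {1, …, 86} (marginal of a uniform permutation), so P[π(i) > i] = (n − i)/n. Summing: Σ_{i=1}^{86} (n − i)/n = (0 + 1 + … + 85)/86 = 86(86 − 1)/(2·86) = (86 − 1)/2.
Hence E[X] = Σ_{i=1}^{86} (86 − i)/86 = 85/2 ≈ 42.5000.

E[X] = 85/2 = 42.5000.


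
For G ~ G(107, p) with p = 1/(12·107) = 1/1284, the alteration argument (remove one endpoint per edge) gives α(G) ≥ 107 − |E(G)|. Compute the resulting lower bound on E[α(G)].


E[|E(G)|] = C(107, 2)·p = 5671 · (1/1284) = 53/12.
E[α(G)] ≥ n − E[|E(G)|] = 107 − 53/12 = 1231/12.
Numerically: ≈ 102.583333.
(This is only a lower bound; the true E[α(G)] may be larger.)

E[α(G)] ≥ 1231/12 ≈ 102.583333.


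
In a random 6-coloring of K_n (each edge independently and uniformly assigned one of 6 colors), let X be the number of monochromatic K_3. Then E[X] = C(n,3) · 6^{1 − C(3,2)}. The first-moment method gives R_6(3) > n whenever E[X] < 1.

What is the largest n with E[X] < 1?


We need C(n, 3) · 6^{1 − 3} < 1, i.e. C(n, 3) < 6^{3 − 1} = 36.
Check values of n near the boundary:
  n = 3: C(3, 3) = 1; 1 < 36? YES
  n = 4: C(4, 3) = 4; 4 < 36? YES
  n = 5: C(5, 3) = 10; 10 < 36? YES
  n = 6: C(6, 3) = 20; 20 < 36? YES
  n = 7: C(7, 3) = 35; 35 < 36? YES
  n = 8: C(8, 3) = 56; 56 < 36? NO
  n = 9: C(9, 3) = 84; 84 < 36? NO
The largest n with C(n, 3) < 36 is n = 7 (where E[X] = 35/36 ≈ 0.9722222). Hence R_6(3) > 7, i.e. R_6(3) ≥ 8.

Largest n = 7; hence R_6(3) > 7.


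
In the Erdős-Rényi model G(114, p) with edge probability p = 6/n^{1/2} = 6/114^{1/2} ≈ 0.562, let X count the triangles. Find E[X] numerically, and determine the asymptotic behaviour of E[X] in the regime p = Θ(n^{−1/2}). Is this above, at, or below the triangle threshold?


Number of potential triangles: C(114, 3) = 240464.
Each occurs with probability p³ ≈ (0.562)³ ≈ 1.77458e-01.
By linearity: E[X] = C(114, 3)·p³ ≈ 240464 · 1.77458e-01 ≈ 42672.348.
Since α = 1/2 < 1, p = c/n^{1/2} ≫ 1/n is above the triangle threshold p ~ 1/n. Asymptotically E[X] ~ (c³/6)·n^{3(1−α)} = (6³/6)·n^{1.5} → ∞; triangles are abundant w.h.p.

E[X] ≈ 42672.348; in regime p = Θ(1/n^{1/2}) E[X] diverges (above the triangle threshold p ~ 1/n).


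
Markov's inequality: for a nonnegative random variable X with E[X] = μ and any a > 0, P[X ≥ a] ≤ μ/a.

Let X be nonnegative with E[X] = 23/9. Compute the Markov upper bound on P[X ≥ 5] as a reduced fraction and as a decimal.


μ = E[X] = 23/9, a = 5.
Markov: P[X ≥ 5] ≤ μ/a = (23/9)/5 = 23/45.
Numerically: ≈ 0.511111.
(Since a = 5 > μ = 2.555556, the bound 23/45 is < 1 and informative.)

P[X ≥ 5] ≤ 23/45 ≈ 0.511111.


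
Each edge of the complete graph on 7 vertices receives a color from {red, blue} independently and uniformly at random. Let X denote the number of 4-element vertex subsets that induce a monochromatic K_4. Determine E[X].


Let X = Σ_S X_S over the C(7, 4) = 35 subsets S of size 4, where X_S = 1 if the K_4 on S is monochromatic.
For a fixed S, the K_4 on S has C(4, 2) = 6 edges. P[all 6 edges red] = (1/2)^6, and likewise for blue, so P[monochromatic] = 2·(1/2)^6 = 2^{1 − 6} = 1/32.
Summing: E[X] = C(7, 4) · 2^{1 − 6} = 35 · 1/32 = 35/32.
Numerically: E[X] ≈ 1.09375.

E[X] = C(7,4)·2^(1−C(4,2)) = 35/32 ≈ 1.09375.


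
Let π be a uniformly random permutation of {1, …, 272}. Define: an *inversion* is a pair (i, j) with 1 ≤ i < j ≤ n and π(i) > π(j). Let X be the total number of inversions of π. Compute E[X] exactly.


Write X = Σ X_I over the C(272, 2) = 36856 pairs i < j, with X_I the indicator of one inversion.
There are 36856 indicators.
For each fixed pair i < j, the values π(i) and π(j) are two distinct elements of {1, …, 272} in uniformly random order; by symmetry P[π(i) > π(j)] = 1/2.
By linearity: E[X] = 36856 · (1/2) = C(272, 2) · (1/2) = 36856/2 = 18428 ≈ 18428.0000.

E[X] = 18428 = 18428.0000.


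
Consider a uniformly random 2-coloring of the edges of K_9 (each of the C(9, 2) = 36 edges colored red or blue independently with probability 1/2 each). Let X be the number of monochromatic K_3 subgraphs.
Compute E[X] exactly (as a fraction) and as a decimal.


Let X = Σ_S X_S over the C(9, 3) = 84 subsets S of size 3, where X_S = 1 if the K_3 on S is monochromatic.
For a fixed S, the K_3 on S has C(3, 2) = 3 edges. P[all 3 edges red] = (1/2)^3, and likewise for blue, so P[monochromatic] = 2·(1/2)^3 = 2^{1 − 3} = 1/4.
By linearity of expectation: E[X] = C(9, 3) · 2^{1 − 3} = 84 · 1/4 = 21.
Numerically: E[X] ≈ 21.0000.

E[X] = C(9,3)·2^(1−C(3,2)) = 21 ≈ 21.0000.


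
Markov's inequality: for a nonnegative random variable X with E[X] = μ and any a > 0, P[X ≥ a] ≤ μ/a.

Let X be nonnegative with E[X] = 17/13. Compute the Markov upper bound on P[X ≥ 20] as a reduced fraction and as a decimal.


μ = E[X] = 17/13, a = 20.
Markov: P[X ≥ 20] ≤ μ/a = (17/13)/20 = 17/260.
Numerically: ≈ 0.065.
(Since a = 20 > μ = 1.308, the bound 17/260 is < 1 and informative.)

P[X ≥ 20] ≤ 17/260 ≈ 0.065.


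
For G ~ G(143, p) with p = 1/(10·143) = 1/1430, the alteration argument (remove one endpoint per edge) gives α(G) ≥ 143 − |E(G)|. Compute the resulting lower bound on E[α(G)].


E[|E(G)|] = C(143, 2)·p = 10153 · (1/1430) = 71/10.
E[α(G)] ≥ n − E[|E(G)|] = 143 − 71/10 = 1359/10.
Numerically: ≈ 135.9000.
(This is only a lower bound; the true E[α(G)] may be larger.)

E[α(G)] ≥ 1359/10 ≈ 135.9000.


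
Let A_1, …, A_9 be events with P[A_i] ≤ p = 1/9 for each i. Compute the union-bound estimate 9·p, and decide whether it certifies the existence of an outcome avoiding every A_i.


Union bound: P[∪_{i=1}^{9} A_i] ≤ Σ_i P[A_i] ≤ 9·p = 9·(1/9) = 1.
Numerically: 1 ≈ 1.000.
Is 1 < 1? NO.
Since the bound 1 is ≥ 1, the union bound is uninformative here; it does NOT by itself certify existence.

9·p = 1 ≈ 1.000; existence NOT certified by the union bound.


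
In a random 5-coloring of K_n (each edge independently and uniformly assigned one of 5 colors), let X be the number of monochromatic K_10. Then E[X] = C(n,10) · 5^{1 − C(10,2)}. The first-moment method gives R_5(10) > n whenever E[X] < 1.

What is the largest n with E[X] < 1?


We need C(n, 10) · 5^{1 − 45} < 1, i.e. C(n, 10) < 5^{45 − 1} = 5684341886080801486968994140625.
Check values of n near the boundary:
  n = 5390: C(5390, 10) = 5655833965919099070255434039753; 5655833965919099070255434039753 < 5684341886080801486968994140625? YES
  n = 5391: C(5391, 10) = 5666344714787188828795213697883; 5666344714787188828795213697883 < 5684341886080801486968994140625? YES
  n = 5392: C(5392, 10) = 5676873040158402483252283957448; 5676873040158402483252283957448 < 5684341886080801486968994140625? YES
  n = 5393: C(5393, 10) = 5687418968154238267170642278008; 5687418968154238267170642278008 < 5684341886080801486968994140625? NO
The largest n with C(n, 10) < 5684341886080801486968994140625 is n = 5392 (where E[X] = 5676873040158402483252283957448/5684341886080801486968994140625 ≈ 0.9987). Hence R_5(10) > 5392, i.e. R_5(10) ≥ 5393.

Largest n = 5392; hence R_5(10) > 5392.


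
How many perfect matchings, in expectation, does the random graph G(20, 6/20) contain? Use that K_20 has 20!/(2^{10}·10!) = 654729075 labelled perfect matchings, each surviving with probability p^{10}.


K_20 has 20!/(2^{10}·10!) = 654729075 labelled perfect matchings.
For each such perfect matching H, let X_H = 1 if all 10 edges of H are present in G. Then P[X_H = 1] = p^{10} = (3/10)^{10} = 59049/10000000000.
By linearity of expectation: E[X] = Σ_H E[X_H] = 654729075 · p^{10} = 654729075 · 59049/10000000000 = 1546443885987/400000000.
Numerically: E[X] ≈ 3.87e+03.

E[X] = 654729075 · (3/10)^{10} = 1546443885987/400000000 ≈ 3.87e+03.


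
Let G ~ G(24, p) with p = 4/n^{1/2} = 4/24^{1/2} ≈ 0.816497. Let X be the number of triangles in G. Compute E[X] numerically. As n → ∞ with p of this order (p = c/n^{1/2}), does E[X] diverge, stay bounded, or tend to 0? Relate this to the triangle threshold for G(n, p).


Number of potential triangles: C(24, 3) = 2024.
Each occurs with probability p³ ≈ (0.816497)³ ≈ 5.44331054e-01.
By linearity: E[X] = C(24, 3)·p³ ≈ 2024 · 5.44331054e-01 ≈ 1101.726053.
Since α = 1/2 < 1, p = c/n^{1/2} ≫ 1/n is above the triangle threshold p ~ 1/n. Asymptotically E[X] ~ (c³/6)·n^{3(1−α)} = (4³/6)·n^{1.5} → ∞; triangles are abundant w.h.p.

E[X] ≈ 1101.726053; in regime p = Θ(1/n^{1/2}) E[X] diverges (above the triangle threshold p ~ 1/n).


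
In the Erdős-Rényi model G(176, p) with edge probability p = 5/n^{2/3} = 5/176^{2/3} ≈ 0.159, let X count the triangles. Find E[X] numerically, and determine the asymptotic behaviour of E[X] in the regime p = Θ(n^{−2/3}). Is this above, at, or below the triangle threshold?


Number of potential triangles: C(176, 3) = 893200.
Each occurs with probability p³ ≈ (0.159)³ ≈ 4.03538e-03.
By linearity: E[X] = C(176, 3)·p³ ≈ 893200 · 4.03538e-03 ≈ 3604.403.
Since α = 2/3 < 1, p = c/n^{2/3} ≫ 1/n is above the triangle threshold p ~ 1/n. Asymptotically E[X] ~ (c³/6)·n^{3(1−α)} = (5³/6)·n^{1} → ∞; triangles are abundant w.h.p.

E[X] ≈ 3604.403; in regime p = Θ(1/n^{2/3}) E[X] diverges (above the triangle threshold p ~ 1/n).


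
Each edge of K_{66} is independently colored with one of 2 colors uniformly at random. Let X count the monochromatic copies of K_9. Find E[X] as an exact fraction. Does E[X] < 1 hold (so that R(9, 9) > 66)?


E[X] = C(66, 9) · 2^{1 − 36} = 37014131440 · 2^{−35} = 37014131440/34359738368.
As a reduced fraction: E[X] = 2313383215/2147483648 ≈ 1.077253.
Is E[X] < 1? NO.
Since E[X] ≥ 1, the first-moment bound is inconclusive at n = 66; it does NOT by itself certify R(9, 9) > 66.

E[X] = 2313383215/2147483648 ≈ 1.077253; E[X] ≥ 1; first-moment method inconclusive here.


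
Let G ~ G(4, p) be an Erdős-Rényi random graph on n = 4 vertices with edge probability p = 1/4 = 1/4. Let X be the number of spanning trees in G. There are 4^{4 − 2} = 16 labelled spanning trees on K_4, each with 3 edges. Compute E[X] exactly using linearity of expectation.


K_4 has 4^{4 − 2} = 16 labelled spanning trees.
For each such spanning tree H, let X_H = 1 if all 3 edges of H are present in G. Then P[X_H = 1] = p^{3} = (1/4)^{3} = 1/64.
Summing the indicators: E[X] = Σ_H E[X_H] = 16 · p^{3} = 16 · 1/64 = 1/4.
Numerically: E[X] ≈ 0.25.

E[X] = 16 · (1/4)^{3} = 1/4 ≈ 0.25.


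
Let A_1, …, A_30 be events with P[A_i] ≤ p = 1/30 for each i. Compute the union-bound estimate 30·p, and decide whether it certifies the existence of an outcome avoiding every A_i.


Union bound: P[∪_{i=1}^{30} A_i] ≤ Σ_i P[A_i] ≤ 30·p = 30·(1/30) = 1.
Numerically: 1 ≈ 1.000.
Is 1 < 1? NO.
Since the bound 1 is ≥ 1, the union bound is uninformative here; it does NOT by itself certify existence.

30·p = 1 ≈ 1.000; existence NOT certified by the union bound.


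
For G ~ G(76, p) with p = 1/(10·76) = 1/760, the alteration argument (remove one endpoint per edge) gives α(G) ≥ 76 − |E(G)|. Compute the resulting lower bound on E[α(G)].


E[|E(G)|] = C(76, 2)·p = 2850 · (1/760) = 15/4.
E[α(G)] ≥ n − E[|E(G)|] = 76 − 15/4 = 289/4.
Numerically: ≈ 72.2500.
(This is only a lower bound; the true E[α(G)] may be larger.)

E[α(G)] ≥ 289/4 ≈ 72.2500.


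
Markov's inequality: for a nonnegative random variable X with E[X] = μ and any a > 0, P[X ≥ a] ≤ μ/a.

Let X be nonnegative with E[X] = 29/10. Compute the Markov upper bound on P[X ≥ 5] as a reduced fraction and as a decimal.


μ = E[X] = 29/10, a = 5.
Markov: P[X ≥ 5] ≤ μ/a = (29/10)/5 = 29/50.
Numerically: ≈ 0.580000.
(Since a = 5 > μ = 2.900000, the bound 29/50 is < 1 and informative.)

P[X ≥ 5] ≤ 29/50 ≈ 0.580000.


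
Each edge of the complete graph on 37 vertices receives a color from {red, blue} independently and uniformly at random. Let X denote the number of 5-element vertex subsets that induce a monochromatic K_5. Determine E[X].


Let X = Σ_S X_S over the C(37, 5) = 435897 subsets S of size 5, where X_S = 1 if the K_5 on S is monochromatic.
For a fixed S, the K_5 on S has C(5, 2) = 10 edges. P[all 10 edges red] = (1/2)^10, and likewise for blue, so P[monochromatic] = 2·(1/2)^10 = 2^{1 − 10} = 1/512.
By linearity: E[X] = C(37, 5) · 2^{1 − 10} = 435897 · 1/512 = 435897/512.
Numerically: E[X] ≈ 851.3613.

E[X] = C(37,5)·2^(1−C(5,2)) = 435897/512 ≈ 851.3613.


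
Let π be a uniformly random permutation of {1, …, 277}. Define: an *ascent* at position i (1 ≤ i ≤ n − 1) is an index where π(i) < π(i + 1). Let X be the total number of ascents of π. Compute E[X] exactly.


Write X = Σ X_I over i = 1, …, 276, with X_I the indicator of one ascent.
There are 276 indicators.
For each fixed i, the pair (π(i), π(i+1)) is a uniformly random ordered pair of distinct values from {1, …, 277}; by symmetry P[π(i) < π(i+1)] = 1/2.
By linearity: E[X] = 276 · (1/2) = (277 − 1) · (1/2) = 138 ≈ 138.00000.

E[X] = 138 = 138.00000.


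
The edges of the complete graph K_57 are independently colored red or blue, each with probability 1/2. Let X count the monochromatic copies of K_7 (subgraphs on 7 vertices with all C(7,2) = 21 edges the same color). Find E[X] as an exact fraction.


Let X = Σ_S X_S over the C(57, 7) = 264385836 subsets S of size 7, where X_S = 1 if the K_7 on S is monochromatic.
For a fixed S, the K_7 on S has C(7, 2) = 21 edges. P[all 21 edges red] = (1/2)^21, and likewise for blue, so P[monochromatic] = 2·(1/2)^21 = 2^{1 − 21} = 1/1048576.
By linearity: E[X] = C(57, 7) · 2^{1 − 21} = 264385836 · 1/1048576 = 66096459/262144.
Numerically: E[X] ≈ 252.13798.

E[X] = C(57,7)·2^(1−C(7,2)) = 66096459/262144 ≈ 252.13798.


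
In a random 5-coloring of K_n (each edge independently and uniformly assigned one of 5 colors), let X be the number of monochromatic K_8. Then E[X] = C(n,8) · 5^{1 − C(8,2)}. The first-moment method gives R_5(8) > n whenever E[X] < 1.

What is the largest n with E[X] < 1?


We need C(n, 8) · 5^{1 − 28} < 1, i.e. C(n, 8) < 5^{28 − 1} = 7450580596923828125.
Check values of n near the boundary:
  n = 862: C(862, 8) = 7317951015318931845; 7317951015318931845 < 7450580596923828125? YES
  n = 863: C(863, 8) = 7386423071602617757; 7386423071602617757 < 7450580596923828125? YES
  n = 864: C(864, 8) = 7455455062926006708; 7455455062926006708 < 7450580596923828125? NO
  n = 865: C(865, 8) = 7525050909487743060; 7525050909487743060 < 7450580596923828125? NO
  n = 866: C(866, 8) = 7595214554331451620; 7595214554331451620 < 7450580596923828125? NO
The largest n with C(n, 8) < 7450580596923828125 is n = 863 (where E[X] = 7386423071602617757/7450580596923828125 ≈ 0.991). Hence R_5(8) > 863, i.e. R_5(8) ≥ 864.

Largest n = 863; hence R_5(8) > 863.


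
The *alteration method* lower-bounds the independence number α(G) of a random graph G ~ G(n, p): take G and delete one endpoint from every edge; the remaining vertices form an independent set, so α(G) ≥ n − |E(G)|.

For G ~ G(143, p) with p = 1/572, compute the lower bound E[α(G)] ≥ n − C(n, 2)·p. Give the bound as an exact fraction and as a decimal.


E[|E(G)|] = C(143, 2)·p = 10153 · (1/572) = 71/4.
E[α(G)] ≥ n − E[|E(G)|] = 143 − 71/4 = 501/4.
Numerically: ≈ 125.2500.
(This is only a lower bound; the true E[α(G)] may be larger.)

E[α(G)] ≥ 501/4 ≈ 125.2500.


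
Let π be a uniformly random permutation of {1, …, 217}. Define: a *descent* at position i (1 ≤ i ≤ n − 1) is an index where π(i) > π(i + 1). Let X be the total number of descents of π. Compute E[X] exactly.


Write X = Σ X_I over i = 1, …, 216, with X_I the indicator of one descent.
There are 216 indicators.
For each fixed i, the pair (π(i), π(i+1)) is a uniformly random ordered pair of distinct values from {1, …, 217}; by symmetry P[π(i) > π(i+1)] = 1/2.
By linearity: E[X] = 216 · (1/2) = (217 − 1) · (1/2) = 108 ≈ 108.000.

E[X] = 108 = 108.000.


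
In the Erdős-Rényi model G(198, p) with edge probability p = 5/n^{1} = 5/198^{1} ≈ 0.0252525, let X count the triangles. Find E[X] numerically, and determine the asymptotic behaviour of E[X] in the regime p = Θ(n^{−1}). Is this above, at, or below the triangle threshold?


Number of potential triangles: C(198, 3) = 1274196.
Each occurs with probability p³ ≈ (0.0252525)³ ≈ 1.61032836e-05.
By linearity: E[X] = C(198, 3)·p³ ≈ 1274196 · 1.61032836e-05 ≈ 20.518740.
Here α = 1, so p = 5/n is exactly at the triangle threshold p ~ 1/n. Asymptotically E[X] → c³/6 = 5³/6 = 125/6 ≈ 20.833333, a bounded constant. In this regime the triangle count is asymptotically Poisson(c³/6).

E[X] ≈ 20.518740; in regime p = Θ(1/n^{1}) E[X] stays bounded (at the triangle threshold p ~ 1/n).


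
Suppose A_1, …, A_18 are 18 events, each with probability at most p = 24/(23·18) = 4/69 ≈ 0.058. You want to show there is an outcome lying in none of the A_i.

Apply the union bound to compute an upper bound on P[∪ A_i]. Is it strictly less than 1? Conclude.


Union bound: P[∪_{i=1}^{18} A_i] ≤ Σ_i P[A_i] ≤ 18·p = 18·(4/69) = 24/23.
Numerically: 24/23 ≈ 1.043.
Is 24/23 < 1? NO.
Since the bound 24/23 is ≥ 1, the union bound is uninformative here; it does NOT by itself certify existence.

18·p = 24/23 ≈ 1.043; existence NOT certified by the union bound.


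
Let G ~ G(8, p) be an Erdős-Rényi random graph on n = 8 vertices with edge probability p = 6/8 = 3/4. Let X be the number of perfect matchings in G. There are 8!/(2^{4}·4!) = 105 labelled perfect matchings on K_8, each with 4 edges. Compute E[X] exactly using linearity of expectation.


K_8 has 8!/(2^{4}·4!) = 105 labelled perfect matchings.
For each such perfect matching H, let X_H = 1 if all 4 edges of H are present in G. Then P[X_H = 1] = p^{4} = (3/4)^{4} = 81/256.
By linearity of expectation: E[X] = Σ_H E[X_H] = 105 · p^{4} = 105 · 81/256 = 8505/256.
Numerically: E[X] ≈ 33.22.

E[X] = 105 · (3/4)^{4} = 8505/256 ≈ 33.22.


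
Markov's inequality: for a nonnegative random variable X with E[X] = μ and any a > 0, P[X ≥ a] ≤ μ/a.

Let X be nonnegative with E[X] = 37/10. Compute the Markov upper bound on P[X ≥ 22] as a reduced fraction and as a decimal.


μ = E[X] = 37/10, a = 22.
Markov: P[X ≥ 22] ≤ μ/a = (37/10)/22 = 37/220.
Numerically: ≈ 0.168.
(Since a = 22 > μ = 3.700, the bound 37/220 is < 1 and informative.)

P[X ≥ 22] ≤ 37/220 ≈ 0.168.


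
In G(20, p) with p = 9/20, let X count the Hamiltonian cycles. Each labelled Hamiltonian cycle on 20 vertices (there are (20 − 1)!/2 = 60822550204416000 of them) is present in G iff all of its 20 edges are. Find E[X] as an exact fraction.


K_20 has (20 − 1)!/2 = 60822550204416000 labelled Hamiltonian cycles.
For each such Hamiltonian cycle H, let X_H = 1 if all 20 edges of H are present in G. Then P[X_H = 1] = p^{20} = (9/20)^{20} = 12157665459056928801/104857600000000000000000000.
By linearity: E[X] = Σ_H E[X_H] = 60822550204416000 · p^{20} = 60822550204416000 · 12157665459056928801/104857600000000000000000000 = 180532279724605553545860280221/25600000000000000000.
Numerically: E[X] ≈ 7.052e+09.

E[X] = 60822550204416000 · (9/20)^{20} = 180532279724605553545860280221/25600000000000000000 ≈ 7.052e+09.


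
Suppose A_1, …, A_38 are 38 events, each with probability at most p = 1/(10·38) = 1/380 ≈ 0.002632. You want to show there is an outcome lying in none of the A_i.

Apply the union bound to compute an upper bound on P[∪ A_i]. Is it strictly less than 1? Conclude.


Union bound: P[∪_{i=1}^{38} A_i] ≤ Σ_i P[A_i] ≤ 38·p = 38·(1/380) = 1/10.
Numerically: 1/10 ≈ 0.100000.
Is 1/10 < 1? YES.
Since P[∪ A_i] ≤ 1/10 < 1, the complement has P[∩ A_i^c] ≥ 1 − 1/10 = 9/10 > 0, so some outcome avoids every A_i.

38·p = 1/10 ≈ 0.100000; existence CERTIFIED by the union bound.


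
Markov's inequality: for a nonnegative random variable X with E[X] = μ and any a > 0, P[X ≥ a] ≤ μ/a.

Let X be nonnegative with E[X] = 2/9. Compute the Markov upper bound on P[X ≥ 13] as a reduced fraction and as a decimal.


μ = E[X] = 2/9, a = 13.
Markov: P[X ≥ 13] ≤ μ/a = (2/9)/13 = 2/117.
Numerically: ≈ 0.01709.
(Since a = 13 > μ = 0.22222, the bound 2/117 is < 1 and informative.)

P[X ≥ 13] ≤ 2/117 ≈ 0.01709.


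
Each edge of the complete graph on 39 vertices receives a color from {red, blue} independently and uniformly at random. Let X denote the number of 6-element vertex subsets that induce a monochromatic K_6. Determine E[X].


Let X = Σ_S X_S over the C(39, 6) = 3262623 subsets S of size 6, where X_S = 1 if the K_6 on S is monochromatic.
For a fixed S, the K_6 on S has C(6, 2) = 15 edges. P[all 15 edges red] = (1/2)^15, and likewise for blue, so P[monochromatic] = 2·(1/2)^15 = 2^{1 − 15} = 1/16384.
By linearity: E[X] = C(39, 6) · 2^{1 − 15} = 3262623 · 1/16384 = 3262623/16384.
Numerically: E[X] ≈ 199.1347.

E[X] = C(39,6)·2^(1−C(6,2)) = 3262623/16384 ≈ 199.1347.


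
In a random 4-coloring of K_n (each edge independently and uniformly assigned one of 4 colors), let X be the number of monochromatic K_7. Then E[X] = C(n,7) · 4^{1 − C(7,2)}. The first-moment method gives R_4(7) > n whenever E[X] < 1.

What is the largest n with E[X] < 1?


We need C(n, 7) · 4^{1 − 21} < 1, i.e. C(n, 7) < 4^{21 − 1} = 1099511627776.
Check values of n near the boundary:
  n = 175: C(175, 7) = 883208107275; 883208107275 < 1099511627776? YES
  n = 176: C(176, 7) = 919790691600; 919790691600 < 1099511627776? YES
  n = 177: C(177, 7) = 957664425960; 957664425960 < 1099511627776? YES
  n = 178: C(178, 7) = 996867063280; 996867063280 < 1099511627776? YES
  n = 179: C(179, 7) = 1037437234460; 1037437234460 < 1099511627776? YES
  n = 180: C(180, 7) = 1079414463600; 1079414463600 < 1099511627776? YES
  n = 181: C(181, 7) = 1122839183400; 1122839183400 < 1099511627776? NO
  n = 182: C(182, 7) = 1167752750736; 1167752750736 < 1099511627776? NO
  n = 183: C(183, 7) = 1214197462413; 1214197462413 < 1099511627776? NO
The largest n with C(n, 7) < 1099511627776 is n = 180 (where E[X] = 67463403975/68719476736 ≈ 0.981722). Hence R_4(7) > 180, i.e. R_4(7) ≥ 181.

Largest n = 180; hence R_4(7) > 180.


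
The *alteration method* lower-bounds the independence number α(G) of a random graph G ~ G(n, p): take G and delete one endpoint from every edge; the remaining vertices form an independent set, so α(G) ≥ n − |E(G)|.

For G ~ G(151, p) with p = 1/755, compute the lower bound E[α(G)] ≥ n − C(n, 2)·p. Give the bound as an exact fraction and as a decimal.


E[|E(G)|] = C(151, 2)·p = 11325 · (1/755) = 15.
E[α(G)] ≥ n − E[|E(G)|] = 151 − 15 = 136.
Numerically: ≈ 136.000.
(This is only a lower bound; the true E[α(G)] may be larger.)

E[α(G)] ≥ 136 ≈ 136.000.


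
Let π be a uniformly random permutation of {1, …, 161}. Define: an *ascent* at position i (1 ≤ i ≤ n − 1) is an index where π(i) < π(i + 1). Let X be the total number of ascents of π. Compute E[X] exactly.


Write X = Σ X_I over i = 1, …, 160, with X_I the indicator of one ascent.
There are 160 indicators.
For each fixed i, the pair (π(i), π(i+1)) is a uniformly random ordered pair of distinct values from {1, …, 161}; by symmetry P[π(i) < π(i+1)] = 1/2.
By linearity: E[X] = 160 · (1/2) = (161 − 1) · (1/2) = 80 ≈ 80.000.

E[X] = 80 = 80.000.


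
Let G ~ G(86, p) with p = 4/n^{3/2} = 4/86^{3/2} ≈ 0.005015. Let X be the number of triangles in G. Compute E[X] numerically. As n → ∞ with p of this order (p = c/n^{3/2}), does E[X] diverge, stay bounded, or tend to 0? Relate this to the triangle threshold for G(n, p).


Number of potential triangles: C(86, 3) = 102340.
Each occurs with probability p³ ≈ (0.005015)³ ≈ 1.261644e-07.
By linearity: E[X] = C(86, 3)·p³ ≈ 102340 · 1.261644e-07 ≈ 0.0129.
Since α = 3/2 > 1, p = c/n^{3/2} = o(1/n) is below the triangle threshold p ~ 1/n. Asymptotically E[X] ~ (c³/6)·n^{3(1−α)} = (4³/6)·n^{-1.5} → 0, so by Markov's inequality G has no triangles w.h.p.

E[X] ≈ 0.0129; in regime p = Θ(1/n^{3/2}) E[X] tends to 0 (below the triangle threshold p ~ 1/n).


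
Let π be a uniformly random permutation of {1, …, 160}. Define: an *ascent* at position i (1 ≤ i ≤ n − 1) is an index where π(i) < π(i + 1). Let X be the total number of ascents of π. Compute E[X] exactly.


Write X = Σ X_I over i = 1, …, 159, with X_I the indicator of one ascent.
There are 159 indicators.
For each fixed i, the pair (π(i), π(i+1)) is a uniformly random ordered pair of distinct values from {1, …, 160}; by symmetry P[π(i) < π(i+1)] = 1/2.
By linearity: E[X] = 159 · (1/2) = (160 − 1) · (1/2) = 159/2 ≈ 79.50000.

E[X] = 159/2 = 79.50000.


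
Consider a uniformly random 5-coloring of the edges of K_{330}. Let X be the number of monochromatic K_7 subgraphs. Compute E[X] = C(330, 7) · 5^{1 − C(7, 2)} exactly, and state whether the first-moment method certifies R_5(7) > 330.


E[X] = C(330, 7) · 5^{1 − 21} = 79313455049400 · 5^{−20} = 79313455049400/95367431640625.
As a reduced fraction: E[X] = 3172538201976/3814697265625 ≈ 0.8317.
Is E[X] < 1? YES.
Since E[X] < 1, there exists a 5-coloring of K_{330} with no monochromatic K_7; hence R_5(7) > 330.

E[X] = 3172538201976/3814697265625 ≈ 0.8317; E[X] < 1, so R_5(7) > 330.


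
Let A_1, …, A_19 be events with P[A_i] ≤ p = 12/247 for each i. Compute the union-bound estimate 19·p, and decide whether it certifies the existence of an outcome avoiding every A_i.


Union bound: P[∪_{i=1}^{19} A_i] ≤ Σ_i P[A_i] ≤ 19·p = 19·(12/247) = 12/13.
Numerically: 12/13 ≈ 0.923077.
Is 12/13 < 1? YES.
Since P[∪ A_i] ≤ 12/13 < 1, the complement has P[∩ A_i^c] ≥ 1 − 12/13 = 1/13 > 0, so some outcome avoids every A_i.

19·p = 12/13 ≈ 0.923077; existence CERTIFIED by the union bound.


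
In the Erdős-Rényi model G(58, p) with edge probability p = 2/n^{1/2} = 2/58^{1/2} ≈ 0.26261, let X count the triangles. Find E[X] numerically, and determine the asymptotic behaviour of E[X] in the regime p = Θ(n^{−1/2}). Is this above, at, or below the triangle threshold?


Number of potential triangles: C(58, 3) = 30856.
Each occurs with probability p³ ≈ (0.26261)³ ≈ 1.8111232e-02.
By linearity: E[X] = C(58, 3)·p³ ≈ 30856 · 1.8111232e-02 ≈ 558.84018.
Since α = 1/2 < 1, p = c/n^{1/2} ≫ 1/n is above the triangle threshold p ~ 1/n. Asymptotically E[X] ~ (c³/6)·n^{3(1−α)} = (2³/6)·n^{1.5} → ∞; triangles are abundant w.h.p.

E[X] ≈ 558.84018; in regime p = Θ(1/n^{1/2}) E[X] diverges (above the triangle threshold p ~ 1/n).


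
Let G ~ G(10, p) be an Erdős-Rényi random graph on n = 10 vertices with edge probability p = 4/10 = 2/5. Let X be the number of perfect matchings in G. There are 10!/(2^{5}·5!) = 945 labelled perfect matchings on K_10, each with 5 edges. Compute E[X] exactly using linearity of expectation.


K_10 has 10!/(2^{5}·5!) = 945 labelled perfect matchings.
For each such perfect matching H, let X_H = 1 if all 5 edges of H are present in G. Then P[X_H = 1] = p^{5} = (2/5)^{5} = 32/3125.
Summing the indicators: E[X] = Σ_H E[X_H] = 945 · p^{5} = 945 · 32/3125 = 6048/625.
Numerically: E[X] ≈ 9.6768.

E[X] = 945 · (2/5)^{5} = 6048/625 ≈ 9.6768.


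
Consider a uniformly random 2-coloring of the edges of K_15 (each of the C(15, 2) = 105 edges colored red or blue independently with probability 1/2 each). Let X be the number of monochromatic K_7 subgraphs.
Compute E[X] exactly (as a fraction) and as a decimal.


Let X = Σ_S X_S over the C(15, 7) = 6435 subsets S of size 7, where X_S = 1 if the K_7 on S is monochromatic.
For a fixed S, the K_7 on S has C(7, 2) = 21 edges. P[all 21 edges red] = (1/2)^21, and likewise for blue, so P[monochromatic] = 2·(1/2)^21 = 2^{1 − 21} = 1/1048576.
By linearity of expectation: E[X] = C(15, 7) · 2^{1 − 21} = 6435 · 1/1048576 = 6435/1048576.
Numerically: E[X] ≈ 0.0061.

E[X] = C(15,7)·2^(1−C(7,2)) = 6435/1048576 ≈ 0.0061.


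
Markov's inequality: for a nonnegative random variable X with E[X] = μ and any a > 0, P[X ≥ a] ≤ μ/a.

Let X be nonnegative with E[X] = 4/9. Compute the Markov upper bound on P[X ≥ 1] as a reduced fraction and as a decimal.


μ = E[X] = 4/9, a = 1.
Markov: P[X ≥ 1] ≤ μ/a = (4/9)/1 = 4/9.
Numerically: ≈ 0.4444.
(Since a = 1 > μ = 0.4444, the bound 4/9 is < 1 and informative.)

P[X ≥ 1] ≤ 4/9 ≈ 0.4444.


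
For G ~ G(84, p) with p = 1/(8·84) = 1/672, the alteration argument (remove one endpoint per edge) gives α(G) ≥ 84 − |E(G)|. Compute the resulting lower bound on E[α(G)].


E[|E(G)|] = C(84, 2)·p = 3486 · (1/672) = 83/16.
E[α(G)] ≥ n − E[|E(G)|] = 84 − 83/16 = 1261/16.
Numerically: ≈ 78.8125.
(This is only a lower bound; the true E[α(G)] may be larger.)

E[α(G)] ≥ 1261/16 ≈ 78.8125.


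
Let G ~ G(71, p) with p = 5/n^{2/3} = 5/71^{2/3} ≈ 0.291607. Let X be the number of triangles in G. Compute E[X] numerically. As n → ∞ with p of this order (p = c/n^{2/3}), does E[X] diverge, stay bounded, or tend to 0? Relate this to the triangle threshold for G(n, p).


Number of potential triangles: C(71, 3) = 57155.
Each occurs with probability p³ ≈ (0.291607)³ ≈ 2.47966673e-02.
By linearity: E[X] = C(71, 3)·p³ ≈ 57155 · 2.47966673e-02 ≈ 1417.253521.
Since α = 2/3 < 1, p = c/n^{2/3} ≫ 1/n is above the triangle threshold p ~ 1/n. Asymptotically E[X] ~ (c³/6)·n^{3(1−α)} = (5³/6)·n^{1} → ∞; triangles are abundant w.h.p.

E[X] ≈ 1417.253521; in regime p = Θ(1/n^{2/3}) E[X] diverges (above the triangle threshold p ~ 1/n).
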